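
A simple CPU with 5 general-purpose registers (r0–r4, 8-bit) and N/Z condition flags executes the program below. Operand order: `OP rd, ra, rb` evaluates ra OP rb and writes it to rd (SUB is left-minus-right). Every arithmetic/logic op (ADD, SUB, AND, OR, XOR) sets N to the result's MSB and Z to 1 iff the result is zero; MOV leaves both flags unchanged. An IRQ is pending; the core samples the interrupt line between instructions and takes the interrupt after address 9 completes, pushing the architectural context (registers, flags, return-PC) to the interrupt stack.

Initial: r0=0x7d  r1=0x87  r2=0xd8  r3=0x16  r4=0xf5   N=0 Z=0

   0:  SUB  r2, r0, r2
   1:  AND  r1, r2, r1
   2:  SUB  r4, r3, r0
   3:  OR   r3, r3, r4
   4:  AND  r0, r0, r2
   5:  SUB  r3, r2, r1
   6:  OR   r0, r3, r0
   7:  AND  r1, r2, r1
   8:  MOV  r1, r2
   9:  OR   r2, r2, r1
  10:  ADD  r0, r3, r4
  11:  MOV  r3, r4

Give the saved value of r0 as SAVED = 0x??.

after  0: r0=0x7d r1=0x87 r2=0xa5 r3=0x16 r4=0xf5  N=1 Z=0
after  1: r0=0x7d r1=0x85 r2=0xa5 r3=0x16 r4=0xf5  N=1 Z=0
after  2: r0=0x7d r1=0x85 r2=0xa5 r3=0x16 r4=0x99  N=1 Z=0
after  3: r0=0x7d r1=0x85 r2=0xa5 r3=0x9f r4=0x99  N=1 Z=0
after  4: r0=0x25 r1=0x85 r2=0xa5 r3=0x9f r4=0x99  N=0 Z=0
after  5: r0=0x25 r1=0x85 r2=0xa5 r3=0x20 r4=0x99  N=0 Z=0
after  6: r0=0x25 r1=0x85 r2=0xa5 r3=0x20 r4=0x99  N=0 Z=0
after  7: r0=0x25 r1=0x85 r2=0xa5 r3=0x20 r4=0x99  N=1 Z=0
after  8: r0=0x25 r1=0xa5 r2=0xa5 r3=0x20 r4=0x99  N=1 Z=0
after  9: r0=0x25 r1=0xa5 r2=0xa5 r3=0x20 r4=0x99  N=1 Z=0
-- IRQ taken; context saved, return-PC = 10 --

SAVED = 0x25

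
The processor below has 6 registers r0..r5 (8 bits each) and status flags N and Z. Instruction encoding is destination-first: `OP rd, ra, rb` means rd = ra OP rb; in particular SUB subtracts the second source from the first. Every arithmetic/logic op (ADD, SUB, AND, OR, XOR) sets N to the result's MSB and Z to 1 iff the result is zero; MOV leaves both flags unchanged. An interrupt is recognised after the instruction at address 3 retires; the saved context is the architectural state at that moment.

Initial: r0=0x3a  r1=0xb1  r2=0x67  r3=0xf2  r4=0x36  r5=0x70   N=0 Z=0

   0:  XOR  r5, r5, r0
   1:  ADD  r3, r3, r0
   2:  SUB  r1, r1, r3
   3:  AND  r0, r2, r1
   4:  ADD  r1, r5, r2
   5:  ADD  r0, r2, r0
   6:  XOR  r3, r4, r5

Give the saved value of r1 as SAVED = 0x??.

after  0: r0=0x3a r1=0xb1 r2=0x67 r3=0xf2 r4=0x36 r5=0x4a  N=0 Z=0
after  1: r0=0x3a r1=0xb1 r2=0x67 r3=0x2c r4=0x36 r5=0x4a  N=0 Z=0
after  2: r0=0x3a r1=0x85 r2=0x67 r3=0x2c r4=0x36 r5=0x4a  N=1 Z=0
after  3: r0=0x05 r1=0x85 r2=0x67 r3=0x2c r4=0x36 r5=0x4a  N=0 Z=0
-- IRQ taken; context saved, return-PC = 4 --

SAVED = 0x85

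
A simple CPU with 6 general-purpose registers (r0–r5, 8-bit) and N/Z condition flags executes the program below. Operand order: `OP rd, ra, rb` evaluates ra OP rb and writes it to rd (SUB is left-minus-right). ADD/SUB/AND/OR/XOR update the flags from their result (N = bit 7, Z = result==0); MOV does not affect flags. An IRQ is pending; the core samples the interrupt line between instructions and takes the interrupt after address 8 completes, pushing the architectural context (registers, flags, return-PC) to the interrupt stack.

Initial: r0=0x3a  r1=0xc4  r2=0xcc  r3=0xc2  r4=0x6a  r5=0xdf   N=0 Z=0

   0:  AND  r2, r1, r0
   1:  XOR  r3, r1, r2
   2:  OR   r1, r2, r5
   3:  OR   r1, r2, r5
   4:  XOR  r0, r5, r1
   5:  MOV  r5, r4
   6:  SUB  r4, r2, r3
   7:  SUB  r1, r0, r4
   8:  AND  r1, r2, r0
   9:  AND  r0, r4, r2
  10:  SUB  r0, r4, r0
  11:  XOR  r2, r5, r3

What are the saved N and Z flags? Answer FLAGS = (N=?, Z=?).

after  0: r0=0x3a r1=0xc4 r2=0x00 r3=0xc2 r4=0x6a r5=0xdf  N=0 Z=1
after  1: r0=0x3a r1=0xc4 r2=0x00 r3=0xc4 r4=0x6a r5=0xdf  N=1 Z=0
after  2: r0=0x3a r1=0xdf r2=0x00 r3=0xc4 r4=0x6a r5=0xdf  N=1 Z=0
after  3: r0=0x3a r1=0xdf r2=0x00 r3=0xc4 r4=0x6a r5=0xdf  N=1 Z=0
after  4: r0=0x00 r1=0xdf r2=0x00 r3=0xc4 r4=0x6a r5=0xdf  N=0 Z=1
after  5: r0=0x00 r1=0xdf r2=0x00 r3=0xc4 r4=0x6a r5=0x6a  N=0 Z=1
after  6: r0=0x00 r1=0xdf r2=0x00 r3=0xc4 r4=0x3c r5=0x6a  N=0 Z=0
after  7: r0=0x00 r1=0xc4 r2=0x00 r3=0xc4 r4=0x3c r5=0x6a  N=1 Z=0
after  8: r0=0x00 r1=0x00 r2=0x00 r3=0xc4 r4=0x3c r5=0x6a  N=0 Z=1
-- IRQ taken; context saved, return-PC = 9 --

FLAGS = (N=0, Z=1)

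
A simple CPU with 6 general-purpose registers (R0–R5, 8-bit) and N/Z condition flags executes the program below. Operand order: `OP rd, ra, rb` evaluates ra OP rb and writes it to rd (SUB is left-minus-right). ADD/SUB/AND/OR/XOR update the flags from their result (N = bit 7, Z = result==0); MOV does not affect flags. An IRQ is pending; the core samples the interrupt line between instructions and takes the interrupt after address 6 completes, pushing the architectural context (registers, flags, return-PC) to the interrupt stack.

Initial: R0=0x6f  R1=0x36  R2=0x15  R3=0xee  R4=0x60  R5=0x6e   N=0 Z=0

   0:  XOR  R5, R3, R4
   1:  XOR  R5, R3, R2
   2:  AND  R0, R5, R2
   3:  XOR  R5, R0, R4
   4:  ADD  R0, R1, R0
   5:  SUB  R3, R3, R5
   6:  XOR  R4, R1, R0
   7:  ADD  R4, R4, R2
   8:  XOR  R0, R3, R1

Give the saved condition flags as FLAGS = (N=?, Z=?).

FLAGS = (N=0, Z=0)

after  0: R0=0x6f R1=0x36 R2=0x15 R3=0xee R4=0x60 R5=0x8e  N=1 Z=0
after  1: R0=0x6f R1=0x36 R2=0x15 R3=0xee R4=0x60 R5=0xfb  N=1 Z=0
after  2: R0=0x11 R1=0x36 R2=0x15 R3=0xee R4=0x60 R5=0xfb  N=0 Z=0
after  3: R0=0x11 R1=0x36 R2=0x15 R3=0xee R4=0x60 R5=0x71  N=0 Z=0
after  4: R0=0x47 R1=0x36 R2=0x15 R3=0xee R4=0x60 R5=0x71  N=0 Z=0
after  5: R0=0x47 R1=0x36 R2=0x15 R3=0x7d R4=0x60 R5=0x71  N=0 Z=0
after  6: R0=0x47 R1=0x36 R2=0x15 R3=0x7d R4=0x71 R5=0x71  N=0 Z=0
-- IRQ taken; context saved, return-PC = 7 --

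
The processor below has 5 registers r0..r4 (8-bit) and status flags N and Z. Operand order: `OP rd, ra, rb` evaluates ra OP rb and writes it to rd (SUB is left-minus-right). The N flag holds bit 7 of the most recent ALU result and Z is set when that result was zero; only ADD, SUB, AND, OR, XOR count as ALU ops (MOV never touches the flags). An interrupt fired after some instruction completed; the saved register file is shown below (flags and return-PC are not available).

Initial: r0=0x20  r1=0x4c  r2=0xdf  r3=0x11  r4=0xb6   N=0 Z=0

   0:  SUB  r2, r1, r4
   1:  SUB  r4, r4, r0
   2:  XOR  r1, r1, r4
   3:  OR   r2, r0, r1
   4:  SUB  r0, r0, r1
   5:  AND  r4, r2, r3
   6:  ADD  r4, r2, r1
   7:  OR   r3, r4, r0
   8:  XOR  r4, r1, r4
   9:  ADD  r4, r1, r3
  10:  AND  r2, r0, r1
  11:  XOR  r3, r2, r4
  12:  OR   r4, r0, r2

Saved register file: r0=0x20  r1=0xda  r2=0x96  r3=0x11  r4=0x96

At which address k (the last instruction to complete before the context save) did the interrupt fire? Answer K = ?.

after  0: r0=0x20 r1=0x4c r2=0x96 r3=0x11 r4=0xb6  N=1 Z=0
after  1: r0=0x20 r1=0x4c r2=0x96 r3=0x11 r4=0x96  N=1 Z=0
after  2: r0=0x20 r1=0xda r2=0x96 r3=0x11 r4=0x96  N=1 Z=0
-- IRQ taken; context saved, return-PC = 3 --

K = 2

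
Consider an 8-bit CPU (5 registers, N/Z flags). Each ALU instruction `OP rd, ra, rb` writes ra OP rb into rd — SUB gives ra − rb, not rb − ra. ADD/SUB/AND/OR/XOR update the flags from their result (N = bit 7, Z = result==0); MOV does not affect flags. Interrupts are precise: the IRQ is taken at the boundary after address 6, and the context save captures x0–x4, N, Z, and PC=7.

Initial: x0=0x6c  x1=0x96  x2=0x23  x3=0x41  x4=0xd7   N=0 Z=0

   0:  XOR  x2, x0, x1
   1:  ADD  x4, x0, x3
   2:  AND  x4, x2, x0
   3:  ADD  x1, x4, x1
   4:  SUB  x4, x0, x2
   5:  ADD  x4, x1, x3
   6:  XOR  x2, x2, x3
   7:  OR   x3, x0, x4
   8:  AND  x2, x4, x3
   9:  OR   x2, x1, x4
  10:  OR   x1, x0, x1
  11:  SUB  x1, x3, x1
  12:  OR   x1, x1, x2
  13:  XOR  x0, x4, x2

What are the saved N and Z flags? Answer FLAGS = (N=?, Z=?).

after  0: x0=0x6c x1=0x96 x2=0xfa x3=0x41 x4=0xd7  N=1 Z=0
after  1: x0=0x6c x1=0x96 x2=0xfa x3=0x41 x4=0xad  N=1 Z=0
after  2: x0=0x6c x1=0x96 x2=0xfa x3=0x41 x4=0x68  N=0 Z=0
after  3: x0=0x6c x1=0xfe x2=0xfa x3=0x41 x4=0x68  N=1 Z=0
after  4: x0=0x6c x1=0xfe x2=0xfa x3=0x41 x4=0x72  N=0 Z=0
after  5: x0=0x6c x1=0xfe x2=0xfa x3=0x41 x4=0x3f  N=0 Z=0
after  6: x0=0x6c x1=0xfe x2=0xbb x3=0x41 x4=0x3f  N=1 Z=0
-- IRQ taken; context saved, return-PC = 7 --

FLAGS = (N=1, Z=0)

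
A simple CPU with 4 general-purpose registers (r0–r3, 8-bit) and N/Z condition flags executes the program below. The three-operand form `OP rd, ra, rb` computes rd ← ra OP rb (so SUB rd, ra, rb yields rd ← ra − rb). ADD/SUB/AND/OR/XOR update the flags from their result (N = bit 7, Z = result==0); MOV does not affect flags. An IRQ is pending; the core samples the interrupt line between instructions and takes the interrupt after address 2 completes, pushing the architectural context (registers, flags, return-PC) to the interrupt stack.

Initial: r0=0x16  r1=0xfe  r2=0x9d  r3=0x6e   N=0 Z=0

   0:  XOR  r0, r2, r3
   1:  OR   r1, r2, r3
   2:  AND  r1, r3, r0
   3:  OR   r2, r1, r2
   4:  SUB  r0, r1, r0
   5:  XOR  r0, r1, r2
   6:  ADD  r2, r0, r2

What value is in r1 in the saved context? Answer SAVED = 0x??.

SAVED = 0x62

after  0: r0=0xf3 r1=0xfe r2=0x9d r3=0x6e  N=1 Z=0
after  1: r0=0xf3 r1=0xff r2=0x9d r3=0x6e  N=1 Z=0
after  2: r0=0xf3 r1=0x62 r2=0x9d r3=0x6e  N=0 Z=0
-- IRQ taken; context saved, return-PC = 3 --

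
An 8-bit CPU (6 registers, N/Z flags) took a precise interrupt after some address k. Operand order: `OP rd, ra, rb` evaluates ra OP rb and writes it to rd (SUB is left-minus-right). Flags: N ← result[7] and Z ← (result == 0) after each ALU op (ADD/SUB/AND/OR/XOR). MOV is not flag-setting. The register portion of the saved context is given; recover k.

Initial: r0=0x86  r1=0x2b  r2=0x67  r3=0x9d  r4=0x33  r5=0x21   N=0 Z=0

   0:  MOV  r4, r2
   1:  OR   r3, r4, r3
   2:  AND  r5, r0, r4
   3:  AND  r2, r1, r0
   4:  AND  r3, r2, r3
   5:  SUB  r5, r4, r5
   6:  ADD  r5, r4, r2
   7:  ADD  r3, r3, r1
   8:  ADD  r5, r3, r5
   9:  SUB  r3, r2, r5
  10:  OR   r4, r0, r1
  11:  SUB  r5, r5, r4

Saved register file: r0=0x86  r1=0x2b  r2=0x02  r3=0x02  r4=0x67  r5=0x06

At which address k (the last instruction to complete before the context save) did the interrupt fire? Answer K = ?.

K = 4

after  0: r0=0x86 r1=0x2b r2=0x67 r3=0x9d r4=0x67 r5=0x21  N=0 Z=0
after  1: r0=0x86 r1=0x2b r2=0x67 r3=0xff r4=0x67 r5=0x21  N=1 Z=0
after  2: r0=0x86 r1=0x2b r2=0x67 r3=0xff r4=0x67 r5=0x06  N=0 Z=0
after  3: r0=0x86 r1=0x2b r2=0x02 r3=0xff r4=0x67 r5=0x06  N=0 Z=0
after  4: r0=0x86 r1=0x2b r2=0x02 r3=0x02 r4=0x67 r5=0x06  N=0 Z=0
-- IRQ taken; context saved, return-PC = 5 --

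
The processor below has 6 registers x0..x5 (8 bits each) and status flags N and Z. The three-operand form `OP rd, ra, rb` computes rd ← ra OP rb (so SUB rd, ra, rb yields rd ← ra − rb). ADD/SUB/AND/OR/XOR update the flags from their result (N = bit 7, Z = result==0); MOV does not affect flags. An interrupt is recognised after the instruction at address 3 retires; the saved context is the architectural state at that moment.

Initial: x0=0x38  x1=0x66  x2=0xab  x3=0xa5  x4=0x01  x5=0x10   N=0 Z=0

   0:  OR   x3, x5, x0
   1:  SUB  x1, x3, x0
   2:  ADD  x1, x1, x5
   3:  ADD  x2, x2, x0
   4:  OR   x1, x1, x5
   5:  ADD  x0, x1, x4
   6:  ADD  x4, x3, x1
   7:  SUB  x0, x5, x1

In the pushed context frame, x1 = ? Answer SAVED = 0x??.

SAVED = 0x10

after  0: x0=0x38 x1=0x66 x2=0xab x3=0x38 x4=0x01 x5=0x10  N=0 Z=0
after  1: x0=0x38 x1=0x00 x2=0xab x3=0x38 x4=0x01 x5=0x10  N=0 Z=1
after  2: x0=0x38 x1=0x10 x2=0xab x3=0x38 x4=0x01 x5=0x10  N=0 Z=0
after  3: x0=0x38 x1=0x10 x2=0xe3 x3=0x38 x4=0x01 x5=0x10  N=1 Z=0
-- IRQ taken; context saved, return-PC = 4 --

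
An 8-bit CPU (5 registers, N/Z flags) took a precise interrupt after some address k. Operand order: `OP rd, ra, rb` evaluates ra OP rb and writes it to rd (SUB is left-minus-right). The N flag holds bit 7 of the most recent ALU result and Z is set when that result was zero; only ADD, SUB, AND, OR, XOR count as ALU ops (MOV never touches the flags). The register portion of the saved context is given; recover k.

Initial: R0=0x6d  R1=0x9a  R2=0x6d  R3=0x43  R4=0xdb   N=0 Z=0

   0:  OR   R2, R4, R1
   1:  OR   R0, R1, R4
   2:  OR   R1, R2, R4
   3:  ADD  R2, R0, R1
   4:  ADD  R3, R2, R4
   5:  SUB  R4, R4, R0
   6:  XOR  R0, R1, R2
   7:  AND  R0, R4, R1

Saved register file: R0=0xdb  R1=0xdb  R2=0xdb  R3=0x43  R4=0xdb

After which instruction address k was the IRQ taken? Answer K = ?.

K = 2

after  0: R0=0x6d R1=0x9a R2=0xdb R3=0x43 R4=0xdb  N=1 Z=0
after  1: R0=0xdb R1=0x9a R2=0xdb R3=0x43 R4=0xdb  N=1 Z=0
after  2: R0=0xdb R1=0xdb R2=0xdb R3=0x43 R4=0xdb  N=1 Z=0
-- IRQ taken; context saved, return-PC = 3 --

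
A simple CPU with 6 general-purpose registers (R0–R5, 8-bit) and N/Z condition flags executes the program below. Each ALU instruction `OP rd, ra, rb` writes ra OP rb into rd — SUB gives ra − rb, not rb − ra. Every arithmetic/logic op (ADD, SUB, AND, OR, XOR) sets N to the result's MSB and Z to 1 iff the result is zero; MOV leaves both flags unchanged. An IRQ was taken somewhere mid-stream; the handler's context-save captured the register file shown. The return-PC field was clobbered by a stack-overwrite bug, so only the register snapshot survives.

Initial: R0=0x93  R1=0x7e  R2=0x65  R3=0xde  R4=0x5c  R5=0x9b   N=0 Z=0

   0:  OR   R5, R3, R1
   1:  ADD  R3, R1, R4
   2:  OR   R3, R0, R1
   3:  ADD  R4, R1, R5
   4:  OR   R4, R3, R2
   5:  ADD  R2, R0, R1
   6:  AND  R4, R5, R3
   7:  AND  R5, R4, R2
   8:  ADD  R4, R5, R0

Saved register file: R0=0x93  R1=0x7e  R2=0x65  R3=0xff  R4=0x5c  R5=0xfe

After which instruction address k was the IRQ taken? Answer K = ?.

K = 2

after  0: R0=0x93 R1=0x7e R2=0x65 R3=0xde R4=0x5c R5=0xfe  N=1 Z=0
after  1: R0=0x93 R1=0x7e R2=0x65 R3=0xda R4=0x5c R5=0xfe  N=1 Z=0
after  2: R0=0x93 R1=0x7e R2=0x65 R3=0xff R4=0x5c R5=0xfe  N=1 Z=0
-- IRQ taken; context saved, return-PC = 3 --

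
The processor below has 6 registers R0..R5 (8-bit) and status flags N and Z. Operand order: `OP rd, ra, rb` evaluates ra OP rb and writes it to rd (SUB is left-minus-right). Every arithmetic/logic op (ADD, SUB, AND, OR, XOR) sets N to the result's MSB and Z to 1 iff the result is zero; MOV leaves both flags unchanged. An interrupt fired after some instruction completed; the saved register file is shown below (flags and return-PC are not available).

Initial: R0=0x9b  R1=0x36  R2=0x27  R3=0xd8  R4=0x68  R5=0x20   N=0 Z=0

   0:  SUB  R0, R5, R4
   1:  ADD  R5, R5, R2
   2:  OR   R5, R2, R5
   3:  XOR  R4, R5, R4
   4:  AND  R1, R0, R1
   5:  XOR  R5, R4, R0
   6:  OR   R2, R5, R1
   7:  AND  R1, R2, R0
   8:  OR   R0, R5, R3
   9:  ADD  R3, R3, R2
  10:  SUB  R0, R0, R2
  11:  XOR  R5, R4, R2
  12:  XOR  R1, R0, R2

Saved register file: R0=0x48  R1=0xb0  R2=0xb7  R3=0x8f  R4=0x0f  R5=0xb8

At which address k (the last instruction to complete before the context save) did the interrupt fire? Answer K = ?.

after  0: R0=0xb8 R1=0x36 R2=0x27 R3=0xd8 R4=0x68 R5=0x20  N=1 Z=0
after  1: R0=0xb8 R1=0x36 R2=0x27 R3=0xd8 R4=0x68 R5=0x47  N=0 Z=0
after  2: R0=0xb8 R1=0x36 R2=0x27 R3=0xd8 R4=0x68 R5=0x67  N=0 Z=0
after  3: R0=0xb8 R1=0x36 R2=0x27 R3=0xd8 R4=0x0f R5=0x67  N=0 Z=0
after  4: R0=0xb8 R1=0x30 R2=0x27 R3=0xd8 R4=0x0f R5=0x67  N=0 Z=0
after  5: R0=0xb8 R1=0x30 R2=0x27 R3=0xd8 R4=0x0f R5=0xb7  N=1 Z=0
after  6: R0=0xb8 R1=0x30 R2=0xb7 R3=0xd8 R4=0x0f R5=0xb7  N=1 Z=0
after  7: R0=0xb8 R1=0xb0 R2=0xb7 R3=0xd8 R4=0x0f R5=0xb7  N=1 Z=0
after  8: R0=0xff R1=0xb0 R2=0xb7 R3=0xd8 R4=0x0f R5=0xb7  N=1 Z=0
after  9: R0=0xff R1=0xb0 R2=0xb7 R3=0x8f R4=0x0f R5=0xb7  N=1 Z=0
after 10: R0=0x48 R1=0xb0 R2=0xb7 R3=0x8f R4=0x0f R5=0xb7  N=0 Z=0
after 11: R0=0x48 R1=0xb0 R2=0xb7 R3=0x8f R4=0x0f R5=0xb8  N=1 Z=0
-- IRQ taken; context saved, return-PC = 12 --

K = 11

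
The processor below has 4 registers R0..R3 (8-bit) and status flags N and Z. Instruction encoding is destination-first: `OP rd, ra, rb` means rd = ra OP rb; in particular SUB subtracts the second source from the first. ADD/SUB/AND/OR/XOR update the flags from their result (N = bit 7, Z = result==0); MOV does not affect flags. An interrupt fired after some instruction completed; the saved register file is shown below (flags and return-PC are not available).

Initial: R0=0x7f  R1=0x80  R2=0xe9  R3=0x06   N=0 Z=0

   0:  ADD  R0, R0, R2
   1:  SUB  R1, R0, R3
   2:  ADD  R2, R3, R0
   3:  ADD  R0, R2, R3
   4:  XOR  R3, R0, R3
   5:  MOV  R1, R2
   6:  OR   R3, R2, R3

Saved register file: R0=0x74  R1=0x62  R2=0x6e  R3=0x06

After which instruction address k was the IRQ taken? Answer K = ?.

K = 3

after  0: R0=0x68 R1=0x80 R2=0xe9 R3=0x06  N=0 Z=0
after  1: R0=0x68 R1=0x62 R2=0xe9 R3=0x06  N=0 Z=0
after  2: R0=0x68 R1=0x62 R2=0x6e R3=0x06  N=0 Z=0
after  3: R0=0x74 R1=0x62 R2=0x6e R3=0x06  N=0 Z=0
-- IRQ taken; context saved, return-PC = 4 --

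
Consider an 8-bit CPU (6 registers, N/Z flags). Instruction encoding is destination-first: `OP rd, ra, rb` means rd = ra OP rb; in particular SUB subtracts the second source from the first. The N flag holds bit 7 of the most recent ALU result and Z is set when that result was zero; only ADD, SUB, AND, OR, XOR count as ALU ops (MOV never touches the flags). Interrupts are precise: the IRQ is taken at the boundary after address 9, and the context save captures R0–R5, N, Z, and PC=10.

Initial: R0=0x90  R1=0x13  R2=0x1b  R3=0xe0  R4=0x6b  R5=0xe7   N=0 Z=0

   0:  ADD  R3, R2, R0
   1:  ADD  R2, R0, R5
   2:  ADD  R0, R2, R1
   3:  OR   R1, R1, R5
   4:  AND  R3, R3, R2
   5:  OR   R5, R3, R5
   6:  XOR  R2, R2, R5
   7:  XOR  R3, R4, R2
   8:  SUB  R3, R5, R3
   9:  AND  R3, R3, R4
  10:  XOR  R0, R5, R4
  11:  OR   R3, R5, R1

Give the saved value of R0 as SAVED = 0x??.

after  0: R0=0x90 R1=0x13 R2=0x1b R3=0xab R4=0x6b R5=0xe7  N=1 Z=0
after  1: R0=0x90 R1=0x13 R2=0x77 R3=0xab R4=0x6b R5=0xe7  N=0 Z=0
after  2: R0=0x8a R1=0x13 R2=0x77 R3=0xab R4=0x6b R5=0xe7  N=1 Z=0
after  3: R0=0x8a R1=0xf7 R2=0x77 R3=0xab R4=0x6b R5=0xe7  N=1 Z=0
after  4: R0=0x8a R1=0xf7 R2=0x77 R3=0x23 R4=0x6b R5=0xe7  N=0 Z=0
after  5: R0=0x8a R1=0xf7 R2=0x77 R3=0x23 R4=0x6b R5=0xe7  N=1 Z=0
after  6: R0=0x8a R1=0xf7 R2=0x90 R3=0x23 R4=0x6b R5=0xe7  N=1 Z=0
after  7: R0=0x8a R1=0xf7 R2=0x90 R3=0xfb R4=0x6b R5=0xe7  N=1 Z=0
after  8: R0=0x8a R1=0xf7 R2=0x90 R3=0xec R4=0x6b R5=0xe7  N=1 Z=0
after  9: R0=0x8a R1=0xf7 R2=0x90 R3=0x68 R4=0x6b R5=0xe7  N=0 Z=0
-- IRQ taken; context saved, return-PC = 10 --

SAVED = 0x8a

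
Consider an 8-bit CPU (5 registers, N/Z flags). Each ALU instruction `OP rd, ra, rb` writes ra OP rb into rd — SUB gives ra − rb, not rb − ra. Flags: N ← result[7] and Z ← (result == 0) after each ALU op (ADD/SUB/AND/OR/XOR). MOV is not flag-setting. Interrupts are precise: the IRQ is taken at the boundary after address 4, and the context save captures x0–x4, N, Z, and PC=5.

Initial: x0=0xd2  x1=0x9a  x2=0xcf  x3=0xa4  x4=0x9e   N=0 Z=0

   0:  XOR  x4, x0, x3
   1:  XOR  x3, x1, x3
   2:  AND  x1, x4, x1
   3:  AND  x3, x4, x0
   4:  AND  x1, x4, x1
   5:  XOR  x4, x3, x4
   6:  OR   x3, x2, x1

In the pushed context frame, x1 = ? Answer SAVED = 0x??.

after  0: x0=0xd2 x1=0x9a x2=0xcf x3=0xa4 x4=0x76  N=0 Z=0
after  1: x0=0xd2 x1=0x9a x2=0xcf x3=0x3e x4=0x76  N=0 Z=0
after  2: x0=0xd2 x1=0x12 x2=0xcf x3=0x3e x4=0x76  N=0 Z=0
after  3: x0=0xd2 x1=0x12 x2=0xcf x3=0x52 x4=0x76  N=0 Z=0
after  4: x0=0xd2 x1=0x12 x2=0xcf x3=0x52 x4=0x76  N=0 Z=0
-- IRQ taken; context saved, return-PC = 5 --

SAVED = 0x12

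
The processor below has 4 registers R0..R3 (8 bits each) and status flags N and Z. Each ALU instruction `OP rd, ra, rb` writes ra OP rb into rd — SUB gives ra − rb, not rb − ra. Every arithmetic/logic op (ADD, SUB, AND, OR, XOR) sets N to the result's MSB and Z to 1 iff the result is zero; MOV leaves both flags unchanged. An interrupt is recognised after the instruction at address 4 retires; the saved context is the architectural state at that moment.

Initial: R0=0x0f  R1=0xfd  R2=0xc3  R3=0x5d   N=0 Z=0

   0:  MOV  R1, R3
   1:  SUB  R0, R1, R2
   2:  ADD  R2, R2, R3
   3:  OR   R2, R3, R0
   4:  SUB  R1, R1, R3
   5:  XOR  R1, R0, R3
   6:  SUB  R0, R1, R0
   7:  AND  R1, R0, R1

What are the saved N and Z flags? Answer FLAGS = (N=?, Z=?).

after  0: R0=0x0f R1=0x5d R2=0xc3 R3=0x5d  N=0 Z=0
after  1: R0=0x9a R1=0x5d R2=0xc3 R3=0x5d  N=1 Z=0
after  2: R0=0x9a R1=0x5d R2=0x20 R3=0x5d  N=0 Z=0
after  3: R0=0x9a R1=0x5d R2=0xdf R3=0x5d  N=1 Z=0
after  4: R0=0x9a R1=0x00 R2=0xdf R3=0x5d  N=0 Z=1
-- IRQ taken; context saved, return-PC = 5 --

FLAGS = (N=0, Z=1)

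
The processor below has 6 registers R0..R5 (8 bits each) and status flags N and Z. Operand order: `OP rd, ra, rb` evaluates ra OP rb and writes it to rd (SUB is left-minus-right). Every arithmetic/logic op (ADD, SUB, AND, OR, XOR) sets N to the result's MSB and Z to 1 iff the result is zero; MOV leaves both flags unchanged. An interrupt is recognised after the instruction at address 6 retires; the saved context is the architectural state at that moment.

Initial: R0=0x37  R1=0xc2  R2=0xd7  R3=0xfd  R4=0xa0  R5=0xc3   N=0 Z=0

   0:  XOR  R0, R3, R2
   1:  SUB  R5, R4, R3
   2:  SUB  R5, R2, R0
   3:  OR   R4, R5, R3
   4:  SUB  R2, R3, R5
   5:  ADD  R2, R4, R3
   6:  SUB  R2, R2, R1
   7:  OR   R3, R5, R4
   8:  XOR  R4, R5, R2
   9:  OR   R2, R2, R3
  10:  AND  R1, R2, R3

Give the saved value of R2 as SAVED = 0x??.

SAVED = 0x38

after  0: R0=0x2a R1=0xc2 R2=0xd7 R3=0xfd R4=0xa0 R5=0xc3  N=0 Z=0
after  1: R0=0x2a R1=0xc2 R2=0xd7 R3=0xfd R4=0xa0 R5=0xa3  N=1 Z=0
after  2: R0=0x2a R1=0xc2 R2=0xd7 R3=0xfd R4=0xa0 R5=0xad  N=1 Z=0
after  3: R0=0x2a R1=0xc2 R2=0xd7 R3=0xfd R4=0xfd R5=0xad  N=1 Z=0
after  4: R0=0x2a R1=0xc2 R2=0x50 R3=0xfd R4=0xfd R5=0xad  N=0 Z=0
after  5: R0=0x2a R1=0xc2 R2=0xfa R3=0xfd R4=0xfd R5=0xad  N=1 Z=0
after  6: R0=0x2a R1=0xc2 R2=0x38 R3=0xfd R4=0xfd R5=0xad  N=0 Z=0
-- IRQ taken; context saved, return-PC = 7 --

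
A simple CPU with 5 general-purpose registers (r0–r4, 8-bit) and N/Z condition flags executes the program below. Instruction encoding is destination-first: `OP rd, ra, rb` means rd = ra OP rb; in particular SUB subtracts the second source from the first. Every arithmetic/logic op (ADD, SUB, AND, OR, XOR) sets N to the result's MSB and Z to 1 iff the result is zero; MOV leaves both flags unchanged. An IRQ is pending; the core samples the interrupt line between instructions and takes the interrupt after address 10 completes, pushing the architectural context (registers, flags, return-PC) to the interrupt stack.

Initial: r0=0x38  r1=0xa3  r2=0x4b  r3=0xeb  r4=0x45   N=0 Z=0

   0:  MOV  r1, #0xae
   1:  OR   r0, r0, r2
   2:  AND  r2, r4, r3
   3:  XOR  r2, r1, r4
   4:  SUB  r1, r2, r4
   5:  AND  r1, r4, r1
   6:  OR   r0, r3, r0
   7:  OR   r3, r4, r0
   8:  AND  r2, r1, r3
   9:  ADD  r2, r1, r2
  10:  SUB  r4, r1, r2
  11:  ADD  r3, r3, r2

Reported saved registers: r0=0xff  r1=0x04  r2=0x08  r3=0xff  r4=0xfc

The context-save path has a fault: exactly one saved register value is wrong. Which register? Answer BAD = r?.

after  0: r0=0x38 r1=0xae r2=0x4b r3=0xeb r4=0x45  N=0 Z=0
after  1: r0=0x7b r1=0xae r2=0x4b r3=0xeb r4=0x45  N=0 Z=0
after  2: r0=0x7b r1=0xae r2=0x41 r3=0xeb r4=0x45  N=0 Z=0
after  3: r0=0x7b r1=0xae r2=0xeb r3=0xeb r4=0x45  N=1 Z=0
after  4: r0=0x7b r1=0xa6 r2=0xeb r3=0xeb r4=0x45  N=1 Z=0
after  5: r0=0x7b r1=0x04 r2=0xeb r3=0xeb r4=0x45  N=0 Z=0
after  6: r0=0xfb r1=0x04 r2=0xeb r3=0xeb r4=0x45  N=1 Z=0
after  7: r0=0xfb r1=0x04 r2=0xeb r3=0xff r4=0x45  N=1 Z=0
after  8: r0=0xfb r1=0x04 r2=0x04 r3=0xff r4=0x45  N=0 Z=0
after  9: r0=0xfb r1=0x04 r2=0x08 r3=0xff r4=0x45  N=0 Z=0
after 10: r0=0xfb r1=0x04 r2=0x08 r3=0xff r4=0xfc  N=1 Z=0
-- IRQ taken; context saved, return-PC = 11 --
mismatch: r0: reported 0xff vs actual 0xfb

BAD = r0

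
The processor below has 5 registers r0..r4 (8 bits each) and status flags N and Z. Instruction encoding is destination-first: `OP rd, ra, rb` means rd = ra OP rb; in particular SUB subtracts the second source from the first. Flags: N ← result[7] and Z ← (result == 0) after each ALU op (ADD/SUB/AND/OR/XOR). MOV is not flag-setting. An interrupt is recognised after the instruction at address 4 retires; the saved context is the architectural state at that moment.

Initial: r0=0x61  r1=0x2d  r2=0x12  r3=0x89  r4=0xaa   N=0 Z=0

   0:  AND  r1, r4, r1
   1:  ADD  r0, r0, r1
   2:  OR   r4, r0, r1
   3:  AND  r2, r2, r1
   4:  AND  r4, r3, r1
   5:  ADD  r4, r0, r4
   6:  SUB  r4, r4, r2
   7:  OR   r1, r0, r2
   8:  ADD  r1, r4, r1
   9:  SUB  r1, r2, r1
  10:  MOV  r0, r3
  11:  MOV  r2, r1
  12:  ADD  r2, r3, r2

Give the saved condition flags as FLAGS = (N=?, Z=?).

FLAGS = (N=0, Z=0)

after  0: r0=0x61 r1=0x28 r2=0x12 r3=0x89 r4=0xaa  N=0 Z=0
after  1: r0=0x89 r1=0x28 r2=0x12 r3=0x89 r4=0xaa  N=1 Z=0
after  2: r0=0x89 r1=0x28 r2=0x12 r3=0x89 r4=0xa9  N=1 Z=0
after  3: r0=0x89 r1=0x28 r2=0x00 r3=0x89 r4=0xa9  N=0 Z=1
after  4: r0=0x89 r1=0x28 r2=0x00 r3=0x89 r4=0x08  N=0 Z=0
-- IRQ taken; context saved, return-PC = 5 --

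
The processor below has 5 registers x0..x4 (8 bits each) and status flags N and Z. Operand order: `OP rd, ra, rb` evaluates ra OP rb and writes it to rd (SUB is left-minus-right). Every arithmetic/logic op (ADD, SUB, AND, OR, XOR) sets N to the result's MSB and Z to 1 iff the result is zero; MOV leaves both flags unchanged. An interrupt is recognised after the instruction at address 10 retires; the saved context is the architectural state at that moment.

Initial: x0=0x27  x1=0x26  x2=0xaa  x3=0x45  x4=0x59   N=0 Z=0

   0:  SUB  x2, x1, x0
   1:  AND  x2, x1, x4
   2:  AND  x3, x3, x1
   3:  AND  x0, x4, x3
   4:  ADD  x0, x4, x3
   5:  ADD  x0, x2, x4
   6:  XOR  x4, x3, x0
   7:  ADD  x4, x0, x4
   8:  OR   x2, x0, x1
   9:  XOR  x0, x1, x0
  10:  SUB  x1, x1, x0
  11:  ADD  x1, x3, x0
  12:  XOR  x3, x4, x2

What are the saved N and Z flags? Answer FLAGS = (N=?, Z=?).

after  0: x0=0x27 x1=0x26 x2=0xff x3=0x45 x4=0x59  N=1 Z=0
after  1: x0=0x27 x1=0x26 x2=0x00 x3=0x45 x4=0x59  N=0 Z=1
after  2: x0=0x27 x1=0x26 x2=0x00 x3=0x04 x4=0x59  N=0 Z=0
after  3: x0=0x00 x1=0x26 x2=0x00 x3=0x04 x4=0x59  N=0 Z=1
after  4: x0=0x5d x1=0x26 x2=0x00 x3=0x04 x4=0x59  N=0 Z=0
after  5: x0=0x59 x1=0x26 x2=0x00 x3=0x04 x4=0x59  N=0 Z=0
after  6: x0=0x59 x1=0x26 x2=0x00 x3=0x04 x4=0x5d  N=0 Z=0
after  7: x0=0x59 x1=0x26 x2=0x00 x3=0x04 x4=0xb6  N=1 Z=0
after  8: x0=0x59 x1=0x26 x2=0x7f x3=0x04 x4=0xb6  N=0 Z=0
after  9: x0=0x7f x1=0x26 x2=0x7f x3=0x04 x4=0xb6  N=0 Z=0
after 10: x0=0x7f x1=0xa7 x2=0x7f x3=0x04 x4=0xb6  N=1 Z=0
-- IRQ taken; context saved, return-PC = 11 --

FLAGS = (N=1, Z=0)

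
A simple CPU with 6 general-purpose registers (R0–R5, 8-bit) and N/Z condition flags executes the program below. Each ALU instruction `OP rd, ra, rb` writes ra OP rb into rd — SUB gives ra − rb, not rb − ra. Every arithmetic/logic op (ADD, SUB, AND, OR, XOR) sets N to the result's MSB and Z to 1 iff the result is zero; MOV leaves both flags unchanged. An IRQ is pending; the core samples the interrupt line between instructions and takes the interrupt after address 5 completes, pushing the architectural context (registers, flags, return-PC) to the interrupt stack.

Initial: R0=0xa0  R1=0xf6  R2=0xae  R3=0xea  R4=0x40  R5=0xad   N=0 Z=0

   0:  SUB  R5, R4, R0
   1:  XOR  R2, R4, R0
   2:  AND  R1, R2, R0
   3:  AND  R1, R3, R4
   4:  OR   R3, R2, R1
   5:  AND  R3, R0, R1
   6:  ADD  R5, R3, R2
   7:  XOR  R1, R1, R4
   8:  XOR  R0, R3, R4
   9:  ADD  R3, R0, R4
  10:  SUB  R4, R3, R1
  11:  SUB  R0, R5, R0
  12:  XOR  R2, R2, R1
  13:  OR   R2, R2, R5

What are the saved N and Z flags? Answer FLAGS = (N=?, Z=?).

after  0: R0=0xa0 R1=0xf6 R2=0xae R3=0xea R4=0x40 R5=0xa0  N=1 Z=0
after  1: R0=0xa0 R1=0xf6 R2=0xe0 R3=0xea R4=0x40 R5=0xa0  N=1 Z=0
after  2: R0=0xa0 R1=0xa0 R2=0xe0 R3=0xea R4=0x40 R5=0xa0  N=1 Z=0
after  3: R0=0xa0 R1=0x40 R2=0xe0 R3=0xea R4=0x40 R5=0xa0  N=0 Z=0
after  4: R0=0xa0 R1=0x40 R2=0xe0 R3=0xe0 R4=0x40 R5=0xa0  N=1 Z=0
after  5: R0=0xa0 R1=0x40 R2=0xe0 R3=0x00 R4=0x40 R5=0xa0  N=0 Z=1
-- IRQ taken; context saved, return-PC = 6 --

FLAGS = (N=0, Z=1)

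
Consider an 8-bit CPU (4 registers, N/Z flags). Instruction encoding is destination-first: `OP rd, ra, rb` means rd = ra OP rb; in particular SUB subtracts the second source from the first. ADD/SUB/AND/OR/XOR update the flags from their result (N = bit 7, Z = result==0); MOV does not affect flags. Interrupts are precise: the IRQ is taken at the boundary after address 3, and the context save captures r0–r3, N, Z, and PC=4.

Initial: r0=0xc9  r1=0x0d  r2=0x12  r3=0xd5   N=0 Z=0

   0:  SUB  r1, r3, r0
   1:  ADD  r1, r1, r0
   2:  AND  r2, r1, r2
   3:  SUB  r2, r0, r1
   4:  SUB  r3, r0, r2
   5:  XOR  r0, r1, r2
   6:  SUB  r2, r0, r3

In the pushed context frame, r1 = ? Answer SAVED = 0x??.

SAVED = 0xd5

after  0: r0=0xc9 r1=0x0c r2=0x12 r3=0xd5  N=0 Z=0
after  1: r0=0xc9 r1=0xd5 r2=0x12 r3=0xd5  N=1 Z=0
after  2: r0=0xc9 r1=0xd5 r2=0x10 r3=0xd5  N=0 Z=0
after  3: r0=0xc9 r1=0xd5 r2=0xf4 r3=0xd5  N=1 Z=0
-- IRQ taken; context saved, return-PC = 4 --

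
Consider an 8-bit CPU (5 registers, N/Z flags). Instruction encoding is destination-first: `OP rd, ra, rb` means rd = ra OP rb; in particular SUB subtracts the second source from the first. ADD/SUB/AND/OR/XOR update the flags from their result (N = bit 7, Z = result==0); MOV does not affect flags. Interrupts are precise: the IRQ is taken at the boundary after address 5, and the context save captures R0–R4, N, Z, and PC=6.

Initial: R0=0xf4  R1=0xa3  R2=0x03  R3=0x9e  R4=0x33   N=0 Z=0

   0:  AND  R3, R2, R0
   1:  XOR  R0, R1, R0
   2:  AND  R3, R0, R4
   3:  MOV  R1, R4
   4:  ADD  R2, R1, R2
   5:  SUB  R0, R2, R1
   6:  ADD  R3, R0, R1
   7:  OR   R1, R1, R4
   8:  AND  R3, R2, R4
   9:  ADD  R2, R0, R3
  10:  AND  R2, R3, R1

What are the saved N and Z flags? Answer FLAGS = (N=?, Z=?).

FLAGS = (N=0, Z=0)

after  0: R0=0xf4 R1=0xa3 R2=0x03 R3=0x00 R4=0x33  N=0 Z=1
after  1: R0=0x57 R1=0xa3 R2=0x03 R3=0x00 R4=0x33  N=0 Z=0
after  2: R0=0x57 R1=0xa3 R2=0x03 R3=0x13 R4=0x33  N=0 Z=0
after  3: R0=0x57 R1=0x33 R2=0x03 R3=0x13 R4=0x33  N=0 Z=0
after  4: R0=0x57 R1=0x33 R2=0x36 R3=0x13 R4=0x33  N=0 Z=0
after  5: R0=0x03 R1=0x33 R2=0x36 R3=0x13 R4=0x33  N=0 Z=0
-- IRQ taken; context saved, return-PC = 6 --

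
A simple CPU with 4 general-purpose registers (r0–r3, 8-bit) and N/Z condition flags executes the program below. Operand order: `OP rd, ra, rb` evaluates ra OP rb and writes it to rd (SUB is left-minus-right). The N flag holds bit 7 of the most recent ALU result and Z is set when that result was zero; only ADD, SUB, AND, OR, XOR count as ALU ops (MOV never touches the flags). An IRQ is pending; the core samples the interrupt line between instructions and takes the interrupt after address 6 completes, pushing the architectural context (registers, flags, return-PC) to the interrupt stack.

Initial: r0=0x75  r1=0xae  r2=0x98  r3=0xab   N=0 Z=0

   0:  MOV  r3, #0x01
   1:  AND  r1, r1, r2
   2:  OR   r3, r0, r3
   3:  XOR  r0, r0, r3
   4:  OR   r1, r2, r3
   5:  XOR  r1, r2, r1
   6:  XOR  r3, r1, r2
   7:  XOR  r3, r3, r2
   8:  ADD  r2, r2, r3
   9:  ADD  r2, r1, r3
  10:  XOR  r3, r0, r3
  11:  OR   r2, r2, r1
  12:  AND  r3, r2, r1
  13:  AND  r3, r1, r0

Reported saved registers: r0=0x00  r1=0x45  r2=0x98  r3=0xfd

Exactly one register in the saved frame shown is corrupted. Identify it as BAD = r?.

BAD = r1

after  0: r0=0x75 r1=0xae r2=0x98 r3=0x01  N=0 Z=0
after  1: r0=0x75 r1=0x88 r2=0x98 r3=0x01  N=1 Z=0
after  2: r0=0x75 r1=0x88 r2=0x98 r3=0x75  N=0 Z=0
after  3: r0=0x00 r1=0x88 r2=0x98 r3=0x75  N=0 Z=1
after  4: r0=0x00 r1=0xfd r2=0x98 r3=0x75  N=1 Z=0
after  5: r0=0x00 r1=0x65 r2=0x98 r3=0x75  N=0 Z=0
after  6: r0=0x00 r1=0x65 r2=0x98 r3=0xfd  N=1 Z=0
-- IRQ taken; context saved, return-PC = 7 --
mismatch: r1: reported 0x45 vs actual 0x65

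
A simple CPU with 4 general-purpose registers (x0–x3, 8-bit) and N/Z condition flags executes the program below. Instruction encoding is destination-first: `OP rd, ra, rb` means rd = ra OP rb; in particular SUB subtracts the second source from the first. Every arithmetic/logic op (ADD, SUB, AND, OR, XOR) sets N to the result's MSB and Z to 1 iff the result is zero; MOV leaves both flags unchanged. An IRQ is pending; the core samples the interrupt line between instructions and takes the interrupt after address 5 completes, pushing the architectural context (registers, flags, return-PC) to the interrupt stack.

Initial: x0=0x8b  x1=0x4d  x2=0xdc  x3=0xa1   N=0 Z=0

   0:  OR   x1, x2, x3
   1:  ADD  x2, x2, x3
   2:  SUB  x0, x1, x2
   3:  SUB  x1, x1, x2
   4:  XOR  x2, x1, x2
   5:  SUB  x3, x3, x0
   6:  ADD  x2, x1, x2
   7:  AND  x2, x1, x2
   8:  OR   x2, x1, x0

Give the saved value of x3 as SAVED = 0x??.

SAVED = 0x21

after  0: x0=0x8b x1=0xfd x2=0xdc x3=0xa1  N=1 Z=0
after  1: x0=0x8b x1=0xfd x2=0x7d x3=0xa1  N=0 Z=0
after  2: x0=0x80 x1=0xfd x2=0x7d x3=0xa1  N=1 Z=0
after  3: x0=0x80 x1=0x80 x2=0x7d x3=0xa1  N=1 Z=0
after  4: x0=0x80 x1=0x80 x2=0xfd x3=0xa1  N=1 Z=0
after  5: x0=0x80 x1=0x80 x2=0xfd x3=0x21  N=0 Z=0
-- IRQ taken; context saved, return-PC = 6 --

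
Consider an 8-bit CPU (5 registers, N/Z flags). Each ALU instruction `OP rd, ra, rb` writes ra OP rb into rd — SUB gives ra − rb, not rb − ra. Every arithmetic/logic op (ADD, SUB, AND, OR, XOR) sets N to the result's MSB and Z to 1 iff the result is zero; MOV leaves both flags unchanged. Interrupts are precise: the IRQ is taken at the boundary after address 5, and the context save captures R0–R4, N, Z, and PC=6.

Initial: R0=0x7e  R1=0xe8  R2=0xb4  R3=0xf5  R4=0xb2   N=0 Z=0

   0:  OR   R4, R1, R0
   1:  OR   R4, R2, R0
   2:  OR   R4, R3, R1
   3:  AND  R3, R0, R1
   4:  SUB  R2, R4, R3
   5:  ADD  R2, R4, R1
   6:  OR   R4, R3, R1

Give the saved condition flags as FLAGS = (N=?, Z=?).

after  0: R0=0x7e R1=0xe8 R2=0xb4 R3=0xf5 R4=0xfe  N=1 Z=0
after  1: R0=0x7e R1=0xe8 R2=0xb4 R3=0xf5 R4=0xfe  N=1 Z=0
after  2: R0=0x7e R1=0xe8 R2=0xb4 R3=0xf5 R4=0xfd  N=1 Z=0
after  3: R0=0x7e R1=0xe8 R2=0xb4 R3=0x68 R4=0xfd  N=0 Z=0
after  4: R0=0x7e R1=0xe8 R2=0x95 R3=0x68 R4=0xfd  N=1 Z=0
after  5: R0=0x7e R1=0xe8 R2=0xe5 R3=0x68 R4=0xfd  N=1 Z=0
-- IRQ taken; context saved, return-PC = 6 --

FLAGS = (N=1, Z=0)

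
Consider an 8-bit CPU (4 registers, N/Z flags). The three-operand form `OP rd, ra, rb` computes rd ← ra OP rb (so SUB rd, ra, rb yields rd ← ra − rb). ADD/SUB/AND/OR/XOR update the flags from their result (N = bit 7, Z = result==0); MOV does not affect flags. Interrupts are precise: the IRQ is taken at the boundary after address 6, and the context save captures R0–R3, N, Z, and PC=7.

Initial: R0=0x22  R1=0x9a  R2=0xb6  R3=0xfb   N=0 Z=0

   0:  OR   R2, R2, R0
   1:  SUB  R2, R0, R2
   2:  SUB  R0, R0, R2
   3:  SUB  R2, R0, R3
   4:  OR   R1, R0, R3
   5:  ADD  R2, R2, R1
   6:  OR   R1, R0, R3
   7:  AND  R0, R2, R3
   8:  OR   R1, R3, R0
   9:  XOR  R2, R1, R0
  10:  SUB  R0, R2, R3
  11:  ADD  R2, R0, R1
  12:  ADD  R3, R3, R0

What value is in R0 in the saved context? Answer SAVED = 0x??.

after  0: R0=0x22 R1=0x9a R2=0xb6 R3=0xfb  N=1 Z=0
after  1: R0=0x22 R1=0x9a R2=0x6c R3=0xfb  N=0 Z=0
after  2: R0=0xb6 R1=0x9a R2=0x6c R3=0xfb  N=1 Z=0
after  3: R0=0xb6 R1=0x9a R2=0xbb R3=0xfb  N=1 Z=0
after  4: R0=0xb6 R1=0xff R2=0xbb R3=0xfb  N=1 Z=0
after  5: R0=0xb6 R1=0xff R2=0xba R3=0xfb  N=1 Z=0
after  6: R0=0xb6 R1=0xff R2=0xba R3=0xfb  N=1 Z=0
-- IRQ taken; context saved, return-PC = 7 --

SAVED = 0xb6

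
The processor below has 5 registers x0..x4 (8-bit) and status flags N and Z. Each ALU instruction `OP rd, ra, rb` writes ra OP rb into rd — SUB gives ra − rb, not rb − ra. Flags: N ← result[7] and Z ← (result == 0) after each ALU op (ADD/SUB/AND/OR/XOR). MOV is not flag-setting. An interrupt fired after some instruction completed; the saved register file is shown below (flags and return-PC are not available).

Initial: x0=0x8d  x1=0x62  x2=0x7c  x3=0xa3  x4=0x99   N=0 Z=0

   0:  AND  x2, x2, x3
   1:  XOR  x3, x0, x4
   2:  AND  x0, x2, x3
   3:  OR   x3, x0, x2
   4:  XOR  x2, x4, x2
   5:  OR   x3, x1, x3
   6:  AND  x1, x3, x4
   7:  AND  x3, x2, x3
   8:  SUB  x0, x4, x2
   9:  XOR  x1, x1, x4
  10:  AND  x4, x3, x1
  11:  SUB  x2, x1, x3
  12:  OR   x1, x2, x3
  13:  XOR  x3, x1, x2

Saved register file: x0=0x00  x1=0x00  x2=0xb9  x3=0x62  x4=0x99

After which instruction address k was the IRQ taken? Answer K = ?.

K = 6

after  0: x0=0x8d x1=0x62 x2=0x20 x3=0xa3 x4=0x99  N=0 Z=0
after  1: x0=0x8d x1=0x62 x2=0x20 x3=0x14 x4=0x99  N=0 Z=0
after  2: x0=0x00 x1=0x62 x2=0x20 x3=0x14 x4=0x99  N=0 Z=1
after  3: x0=0x00 x1=0x62 x2=0x20 x3=0x20 x4=0x99  N=0 Z=0
after  4: x0=0x00 x1=0x62 x2=0xb9 x3=0x20 x4=0x99  N=1 Z=0
after  5: x0=0x00 x1=0x62 x2=0xb9 x3=0x62 x4=0x99  N=0 Z=0
after  6: x0=0x00 x1=0x00 x2=0xb9 x3=0x62 x4=0x99  N=0 Z=1
-- IRQ taken; context saved, return-PC = 7 --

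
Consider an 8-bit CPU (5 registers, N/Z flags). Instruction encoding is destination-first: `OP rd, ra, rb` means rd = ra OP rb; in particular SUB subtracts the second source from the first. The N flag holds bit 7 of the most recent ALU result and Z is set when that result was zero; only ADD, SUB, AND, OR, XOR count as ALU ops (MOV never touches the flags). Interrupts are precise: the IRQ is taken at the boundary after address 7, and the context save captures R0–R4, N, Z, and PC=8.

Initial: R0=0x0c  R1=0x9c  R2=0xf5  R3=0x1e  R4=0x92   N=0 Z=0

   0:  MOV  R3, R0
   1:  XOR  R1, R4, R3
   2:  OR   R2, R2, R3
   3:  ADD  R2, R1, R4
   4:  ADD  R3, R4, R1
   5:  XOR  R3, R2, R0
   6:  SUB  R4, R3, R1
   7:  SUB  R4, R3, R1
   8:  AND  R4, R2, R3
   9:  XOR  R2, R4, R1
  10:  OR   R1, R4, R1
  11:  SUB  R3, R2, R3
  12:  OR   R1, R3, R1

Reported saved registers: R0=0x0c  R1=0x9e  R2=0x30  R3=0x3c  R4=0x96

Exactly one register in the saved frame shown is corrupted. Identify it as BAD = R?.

BAD = R4

after  0: R0=0x0c R1=0x9c R2=0xf5 R3=0x0c R4=0x92  N=0 Z=0
after  1: R0=0x0c R1=0x9e R2=0xf5 R3=0x0c R4=0x92  N=1 Z=0
after  2: R0=0x0c R1=0x9e R2=0xfd R3=0x0c R4=0x92  N=1 Z=0
after  3: R0=0x0c R1=0x9e R2=0x30 R3=0x0c R4=0x92  N=0 Z=0
after  4: R0=0x0c R1=0x9e R2=0x30 R3=0x30 R4=0x92  N=0 Z=0
after  5: R0=0x0c R1=0x9e R2=0x30 R3=0x3c R4=0x92  N=0 Z=0
after  6: R0=0x0c R1=0x9e R2=0x30 R3=0x3c R4=0x9e  N=1 Z=0
after  7: R0=0x0c R1=0x9e R2=0x30 R3=0x3c R4=0x9e  N=1 Z=0
-- IRQ taken; context saved, return-PC = 8 --
mismatch: R4: reported 0x96 vs actual 0x9e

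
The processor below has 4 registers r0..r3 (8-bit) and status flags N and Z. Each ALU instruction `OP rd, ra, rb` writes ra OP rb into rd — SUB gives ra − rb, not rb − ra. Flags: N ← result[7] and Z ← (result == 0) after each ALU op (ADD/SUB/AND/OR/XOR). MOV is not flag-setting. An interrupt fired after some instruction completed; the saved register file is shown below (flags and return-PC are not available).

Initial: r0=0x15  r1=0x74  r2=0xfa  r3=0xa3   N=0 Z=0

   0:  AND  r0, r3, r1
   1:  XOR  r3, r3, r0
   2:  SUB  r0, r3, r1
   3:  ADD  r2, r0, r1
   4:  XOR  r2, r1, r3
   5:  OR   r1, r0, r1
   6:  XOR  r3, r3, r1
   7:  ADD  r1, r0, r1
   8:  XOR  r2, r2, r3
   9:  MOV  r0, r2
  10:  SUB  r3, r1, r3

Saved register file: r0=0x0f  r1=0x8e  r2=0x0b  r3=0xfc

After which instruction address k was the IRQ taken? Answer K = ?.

K = 8

after  0: r0=0x20 r1=0x74 r2=0xfa r3=0xa3  N=0 Z=0
after  1: r0=0x20 r1=0x74 r2=0xfa r3=0x83  N=1 Z=0
after  2: r0=0x0f r1=0x74 r2=0xfa r3=0x83  N=0 Z=0
after  3: r0=0x0f r1=0x74 r2=0x83 r3=0x83  N=1 Z=0
after  4: r0=0x0f r1=0x74 r2=0xf7 r3=0x83  N=1 Z=0
after  5: r0=0x0f r1=0x7f r2=0xf7 r3=0x83  N=0 Z=0
after  6: r0=0x0f r1=0x7f r2=0xf7 r3=0xfc  N=1 Z=0
after  7: r0=0x0f r1=0x8e r2=0xf7 r3=0xfc  N=1 Z=0
after  8: r0=0x0f r1=0x8e r2=0x0b r3=0xfc  N=0 Z=0
-- IRQ taken; context saved, return-PC = 9 --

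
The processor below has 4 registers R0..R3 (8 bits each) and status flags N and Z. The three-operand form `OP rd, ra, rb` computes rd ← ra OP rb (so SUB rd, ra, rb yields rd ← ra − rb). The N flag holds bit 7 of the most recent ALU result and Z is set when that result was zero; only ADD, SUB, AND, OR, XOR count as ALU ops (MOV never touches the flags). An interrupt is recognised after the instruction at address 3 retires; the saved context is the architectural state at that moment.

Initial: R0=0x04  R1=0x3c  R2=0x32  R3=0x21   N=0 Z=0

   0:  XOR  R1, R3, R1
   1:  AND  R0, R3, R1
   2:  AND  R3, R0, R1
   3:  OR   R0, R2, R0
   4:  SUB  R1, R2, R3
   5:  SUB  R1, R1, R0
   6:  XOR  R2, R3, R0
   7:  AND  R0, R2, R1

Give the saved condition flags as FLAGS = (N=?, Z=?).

after  0: R0=0x04 R1=0x1d R2=0x32 R3=0x21  N=0 Z=0
after  1: R0=0x01 R1=0x1d R2=0x32 R3=0x21  N=0 Z=0
after  2: R0=0x01 R1=0x1d R2=0x32 R3=0x01  N=0 Z=0
after  3: R0=0x33 R1=0x1d R2=0x32 R3=0x01  N=0 Z=0
-- IRQ taken; context saved, return-PC = 4 --

FLAGS = (N=0, Z=0)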